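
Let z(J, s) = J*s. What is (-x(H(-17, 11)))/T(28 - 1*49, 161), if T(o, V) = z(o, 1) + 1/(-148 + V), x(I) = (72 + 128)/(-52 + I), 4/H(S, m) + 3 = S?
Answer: -1625/8874 ≈ -0.18312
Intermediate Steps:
H(S, m) = 4/(-3 + S)
x(I) = 200/(-52 + I)
T(o, V) = o + 1/(-148 + V) (T(o, V) = o*1 + 1/(-148 + V) = o + 1/(-148 + V))
(-x(H(-17, 11)))/T(28 - 1*49, 161) = (-200/(-52 + 4/(-3 - 17)))/(((1 - 148*(28 - 1*49) + 161*(28 - 1*49))/(-148 + 161))) = (-200/(-52 + 4/(-20)))/(((1 - 148*(28 - 49) + 161*(28 - 49))/13)) = (-200/(-52 + 4*(-1/20)))/(((1 - 148*(-21) + 161*(-21))/13)) = (-200/(-52 - 1/5))/(((1 + 3108 - 3381)/13)) = (-200/(-261/5))/(((1/13)*(-272))) = (-200*(-5)/261)/(-272/13) = -1*(-1000/261)*(-13/272) = (1000/261)*(-13/272) = -1625/8874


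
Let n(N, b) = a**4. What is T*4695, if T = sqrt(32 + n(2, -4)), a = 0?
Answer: 18780*sqrt(2) ≈ 26559.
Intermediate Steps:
n(N, b) = 0 (n(N, b) = 0**4 = 0)
T = 4*sqrt(2) (T = sqrt(32 + 0) = sqrt(32) = 4*sqrt(2) ≈ 5.6569)
T*4695 = (4*sqrt(2))*4695 = 18780*sqrt(2)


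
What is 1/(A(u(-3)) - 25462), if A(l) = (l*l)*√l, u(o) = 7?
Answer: -25462/648296637 - 49*√7/648296637 ≈ -3.9475e-5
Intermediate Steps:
A(l) = l^(5/2) (A(l) = l²*√l = l^(5/2))
1/(A(u(-3)) - 25462) = 1/(7^(5/2) - 25462) = 1/(49*√7 - 25462) = 1/(-25462 + 49*√7)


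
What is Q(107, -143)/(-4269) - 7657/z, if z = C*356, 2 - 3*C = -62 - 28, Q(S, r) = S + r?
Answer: -32294709/46606096 ≈ -0.69293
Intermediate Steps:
C = 92/3 (C = 2/3 - (-62 - 28)/3 = 2/3 - 1/3*(-90) = 2/3 + 30 = 92/3 ≈ 30.667)
z = 32752/3 (z = (92/3)*356 = 32752/3 ≈ 10917.)
Q(107, -143)/(-4269) - 7657/z = (107 - 143)/(-4269) - 7657/32752/3 = -36*(-1/4269) - 7657*3/32752 = 12/1423 - 22971/32752 = -32294709/46606096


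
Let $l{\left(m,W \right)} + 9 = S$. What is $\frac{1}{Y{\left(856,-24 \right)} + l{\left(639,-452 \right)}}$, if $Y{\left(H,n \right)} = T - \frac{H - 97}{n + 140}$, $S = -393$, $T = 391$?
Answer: $- \frac{116}{2035} \approx -0.057002$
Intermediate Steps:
$l{\left(m,W \right)} = -402$ ($l{\left(m,W \right)} = -9 - 393 = -402$)
$Y{\left(H,n \right)} = 391 - \frac{-97 + H}{140 + n}$ ($Y{\left(H,n \right)} = 391 - \frac{H - 97}{n + 140} = 391 - \frac{-97 + H}{140 + n}$)
$\frac{1}{Y{\left(856,-24 \right)} + l{\left(639,-452 \right)}} = \frac{1}{\frac{54837 - 856 + 391 \left(-24\right)}{140 - 24} - 402} = \frac{1}{\frac{54837 - 856 - 9384}{116} - 402} = \frac{1}{\frac{1}{116} \cdot 44597 - 402} = \frac{1}{\frac{44597}{116} - 402} = \frac{1}{- \frac{2035}{116}} = - \frac{116}{2035}$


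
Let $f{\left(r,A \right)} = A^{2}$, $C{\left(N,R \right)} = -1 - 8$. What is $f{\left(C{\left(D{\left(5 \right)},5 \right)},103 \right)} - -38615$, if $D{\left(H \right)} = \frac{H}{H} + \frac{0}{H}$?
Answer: $49224$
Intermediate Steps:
$D{\left(H \right)} = 1$ ($D{\left(H \right)} = 1 + 0 = 1$)
$C{\left(N,R \right)} = -9$ ($C{\left(N,R \right)} = -1 - 8 = -9$)
$f{\left(C{\left(D{\left(5 \right)},5 \right)},103 \right)} - -38615 = 103^{2} - -38615 = 10609 + 38615 = 49224$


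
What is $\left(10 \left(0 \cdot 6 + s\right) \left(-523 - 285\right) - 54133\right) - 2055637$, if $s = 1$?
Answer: $-2117850$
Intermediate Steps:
$\left(10 \left(0 \cdot 6 + s\right) \left(-523 - 285\right) - 54133\right) - 2055637 = \left(10 \left(0 \cdot 6 + 1\right) \left(-523 - 285\right) - 54133\right) - 2055637 = \left(10 \left(0 + 1\right) \left(-808\right) - 54133\right) - 2055637 = \left(10 \cdot 1 \left(-808\right) - 54133\right) - 2055637 = \left(10 \left(-808\right) - 54133\right) - 2055637 = \left(-8080 - 54133\right) - 2055637 = -62213 - 2055637 = -2117850$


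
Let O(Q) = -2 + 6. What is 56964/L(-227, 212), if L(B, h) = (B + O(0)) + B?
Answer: -9494/75 ≈ -126.59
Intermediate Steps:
O(Q) = 4
L(B, h) = 4 + 2*B (L(B, h) = (B + 4) + B = (4 + B) + B = 4 + 2*B)
56964/L(-227, 212) = 56964/(4 + 2*(-227)) = 56964/(4 - 454) = 56964/(-450) = 56964*(-1/450) = -9494/75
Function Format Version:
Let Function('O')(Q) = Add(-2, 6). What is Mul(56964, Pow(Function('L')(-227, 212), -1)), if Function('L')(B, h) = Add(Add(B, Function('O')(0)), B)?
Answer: Rational(-9494, 75) ≈ -126.59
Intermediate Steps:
Function('O')(Q) = 4
Function('L')(B, h) = Add(4, Mul(2, B)) (Function('L')(B, h) = Add(Add(B, 4), B) = Add(Add(4, B), B) = Add(4, Mul(2, B)))
Mul(56964, Pow(Function('L')(-227, 212), -1)) = Mul(56964, Pow(Add(4, Mul(2, -227)), -1)) = Mul(56964, Pow(Add(4, -454), -1)) = Mul(56964, Pow(-450, -1)) = Mul(56964, Rational(-1, 450)) = Rational(-9494, 75)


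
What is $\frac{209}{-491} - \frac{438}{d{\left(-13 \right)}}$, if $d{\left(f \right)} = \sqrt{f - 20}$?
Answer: $- \frac{209}{491} + \frac{146 i \sqrt{33}}{11} \approx -0.42566 + 76.246 i$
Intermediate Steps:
$d{\left(f \right)} = \sqrt{-20 + f}$
$\frac{209}{-491} - \frac{438}{d{\left(-13 \right)}} = \frac{209}{-491} - \frac{438}{\sqrt{-20 - 13}} = 209 \left(- \frac{1}{491}\right) - \frac{438}{\sqrt{-33}} = - \frac{209}{491} - \frac{438}{i \sqrt{33}} = - \frac{209}{491} - 438 \left(- \frac{i \sqrt{33}}{33}\right) = - \frac{209}{491} + \frac{146 i \sqrt{33}}{11}$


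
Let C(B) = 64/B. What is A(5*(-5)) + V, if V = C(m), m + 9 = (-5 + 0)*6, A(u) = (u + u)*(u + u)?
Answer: 97436/39 ≈ 2498.4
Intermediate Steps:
A(u) = 4*u**2 (A(u) = (2*u)*(2*u) = 4*u**2)
m = -39 (m = -9 + (-5 + 0)*6 = -9 - 5*6 = -9 - 30 = -39)
V = -64/39 (V = 64/(-39) = 64*(-1/39) = -64/39 ≈ -1.6410)
A(5*(-5)) + V = 4*(5*(-5))**2 - 64/39 = 4*(-25)**2 - 64/39 = 4*625 - 64/39 = 2500 - 64/39 = 97436/39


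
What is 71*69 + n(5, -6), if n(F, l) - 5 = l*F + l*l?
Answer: 4910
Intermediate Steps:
n(F, l) = 5 + l**2 + F*l (n(F, l) = 5 + (l*F + l*l) = 5 + (F*l + l**2) = 5 + (l**2 + F*l) = 5 + l**2 + F*l)
71*69 + n(5, -6) = 71*69 + (5 + (-6)**2 + 5*(-6)) = 4899 + (5 + 36 - 30) = 4899 + 11 = 4910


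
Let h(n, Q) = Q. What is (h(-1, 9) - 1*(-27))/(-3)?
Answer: -12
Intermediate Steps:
(h(-1, 9) - 1*(-27))/(-3) = (9 - 1*(-27))/(-3) = (9 + 27)*(-⅓) = 36*(-⅓) = -12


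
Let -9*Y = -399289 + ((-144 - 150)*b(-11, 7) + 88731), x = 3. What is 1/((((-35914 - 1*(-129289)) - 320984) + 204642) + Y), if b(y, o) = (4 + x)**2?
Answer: 9/118261 ≈ 7.6103e-5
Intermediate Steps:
b(y, o) = 49 (b(y, o) = (4 + 3)**2 = 7**2 = 49)
Y = 324964/9 (Y = -(-399289 + ((-144 - 150)*49 + 88731))/9 = -(-399289 + (-294*49 + 88731))/9 = -(-399289 + (-14406 + 88731))/9 = -(-399289 + 74325)/9 = -1/9*(-324964) = 324964/9 ≈ 36107.)
1/((((-35914 - 1*(-129289)) - 320984) + 204642) + Y) = 1/((((-35914 - 1*(-129289)) - 320984) + 204642) + 324964/9) = 1/((((-35914 + 129289) - 320984) + 204642) + 324964/9) = 1/(((93375 - 320984) + 204642) + 324964/9) = 1/((-227609 + 204642) + 324964/9) = 1/(-22967 + 324964/9) = 1/(118261/9) = 9/118261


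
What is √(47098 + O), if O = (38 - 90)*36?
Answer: √45226 ≈ 212.66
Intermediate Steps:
O = -1872 (O = -52*36 = -1872)
√(47098 + O) = √(47098 - 1872) = √45226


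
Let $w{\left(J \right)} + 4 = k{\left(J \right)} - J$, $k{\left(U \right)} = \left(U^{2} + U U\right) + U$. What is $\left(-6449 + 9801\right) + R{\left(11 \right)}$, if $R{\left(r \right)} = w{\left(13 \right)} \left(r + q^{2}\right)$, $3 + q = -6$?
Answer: $34080$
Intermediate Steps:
$q = -9$ ($q = -3 - 6 = -9$)
$k{\left(U \right)} = U + 2 U^{2}$ ($k{\left(U \right)} = \left(U^{2} + U^{2}\right) + U = 2 U^{2} + U = U + 2 U^{2}$)
$w{\left(J \right)} = -4 - J + J \left(1 + 2 J\right)$ ($w{\left(J \right)} = -4 + \left(J \left(1 + 2 J\right) - J\right) = -4 + \left(- J + J \left(1 + 2 J\right)\right) = -4 - J + J \left(1 + 2 J\right)$)
$R{\left(r \right)} = 27054 + 334 r$ ($R{\left(r \right)} = \left(-4 + 2 \cdot 13^{2}\right) \left(r + \left(-9\right)^{2}\right) = \left(-4 + 2 \cdot 169\right) \left(r + 81\right) = \left(-4 + 338\right) \left(81 + r\right) = 334 \left(81 + r\right) = 27054 + 334 r$)
$\left(-6449 + 9801\right) + R{\left(11 \right)} = \left(-6449 + 9801\right) + \left(27054 + 334 \cdot 11\right) = 3352 + \left(27054 + 3674\right) = 3352 + 30728 = 34080$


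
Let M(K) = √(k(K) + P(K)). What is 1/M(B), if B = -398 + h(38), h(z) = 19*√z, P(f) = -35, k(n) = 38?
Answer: √3/3 ≈ 0.57735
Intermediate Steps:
B = -398 + 19*√38 ≈ -280.88
M(K) = √3 (M(K) = √(38 - 35) = √3)
1/M(B) = 1/(√3) = √3/3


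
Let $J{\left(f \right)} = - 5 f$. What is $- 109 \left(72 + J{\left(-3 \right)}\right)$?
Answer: $-9483$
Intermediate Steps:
$- 109 \left(72 + J{\left(-3 \right)}\right) = - 109 \left(72 - -15\right) = - 109 \left(72 + 15\right) = \left(-109\right) 87 = -9483$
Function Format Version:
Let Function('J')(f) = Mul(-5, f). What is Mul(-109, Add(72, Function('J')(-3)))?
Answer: -9483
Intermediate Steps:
Mul(-109, Add(72, Function('J')(-3))) = Mul(-109, Add(72, Mul(-5, -3))) = Mul(-109, Add(72, 15)) = Mul(-109, 87) = -9483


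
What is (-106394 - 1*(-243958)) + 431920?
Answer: 569484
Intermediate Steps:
(-106394 - 1*(-243958)) + 431920 = (-106394 + 243958) + 431920 = 137564 + 431920 = 569484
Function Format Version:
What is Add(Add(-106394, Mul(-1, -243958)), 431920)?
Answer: 569484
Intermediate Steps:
Add(Add(-106394, Mul(-1, -243958)), 431920) = Add(Add(-106394, 243958), 431920) = Add(137564, 431920) = 569484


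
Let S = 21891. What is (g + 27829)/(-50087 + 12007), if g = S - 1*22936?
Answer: -837/1190 ≈ -0.70336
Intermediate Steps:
g = -1045 (g = 21891 - 1*22936 = 21891 - 22936 = -1045)
(g + 27829)/(-50087 + 12007) = (-1045 + 27829)/(-50087 + 12007) = 26784/(-38080) = 26784*(-1/38080) = -837/1190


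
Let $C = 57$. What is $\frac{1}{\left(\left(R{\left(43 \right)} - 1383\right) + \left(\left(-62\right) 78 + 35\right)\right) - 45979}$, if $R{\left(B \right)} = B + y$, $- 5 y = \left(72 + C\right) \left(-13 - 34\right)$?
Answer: $- \frac{5}{254537} \approx -1.9644 \cdot 10^{-5}$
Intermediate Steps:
$y = \frac{6063}{5}$ ($y = - \frac{\left(72 + 57\right) \left(-13 - 34\right)}{5} = - \frac{129 \left(-47\right)}{5} = \left(- \frac{1}{5}\right) \left(-6063\right) = \frac{6063}{5} \approx 1212.6$)
$R{\left(B \right)} = \frac{6063}{5} + B$ ($R{\left(B \right)} = B + \frac{6063}{5} = \frac{6063}{5} + B$)
$\frac{1}{\left(\left(R{\left(43 \right)} - 1383\right) + \left(\left(-62\right) 78 + 35\right)\right) - 45979} = \frac{1}{\left(\left(\left(\frac{6063}{5} + 43\right) - 1383\right) + \left(\left(-62\right) 78 + 35\right)\right) - 45979} = \frac{1}{\left(\left(\frac{6278}{5} - 1383\right) + \left(-4836 + 35\right)\right) - 45979} = \frac{1}{\left(- \frac{637}{5} - 4801\right) - 45979} = \frac{1}{- \frac{24642}{5} - 45979} = \frac{1}{- \frac{254537}{5}} = - \frac{5}{254537}$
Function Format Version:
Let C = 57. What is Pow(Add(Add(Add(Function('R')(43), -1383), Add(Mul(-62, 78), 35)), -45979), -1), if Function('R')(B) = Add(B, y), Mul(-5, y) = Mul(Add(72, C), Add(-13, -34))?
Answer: Rational(-5, 254537) ≈ -1.9644e-5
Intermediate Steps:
y = Rational(6063, 5) (y = Mul(Rational(-1, 5), Mul(Add(72, 57), Add(-13, -34))) = Mul(Rational(-1, 5), Mul(129, -47)) = Mul(Rational(-1, 5), -6063) = Rational(6063, 5) ≈ 1212.6)
Function('R')(B) = Add(Rational(6063, 5), B) (Function('R')(B) = Add(B, Rational(6063, 5)) = Add(Rational(6063, 5), B))
Pow(Add(Add(Add(Function('R')(43), -1383), Add(Mul(-62, 78), 35)), -45979), -1) = Pow(Add(Add(Add(Add(Rational(6063, 5), 43), -1383), Add(Mul(-62, 78), 35)), -45979), -1) = Pow(Add(Add(Add(Rational(6278, 5), -1383), Add(-4836, 35)), -45979), -1) = Pow(Add(Add(Rational(-637, 5), -4801), -45979), -1) = Pow(Add(Rational(-24642, 5), -45979), -1) = Pow(Rational(-254537, 5), -1) = Rational(-5, 254537)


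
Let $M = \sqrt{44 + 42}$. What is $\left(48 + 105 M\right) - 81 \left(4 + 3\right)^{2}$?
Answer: $-3921 + 105 \sqrt{86} \approx -2947.3$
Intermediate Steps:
$M = \sqrt{86} \approx 9.2736$
$\left(48 + 105 M\right) - 81 \left(4 + 3\right)^{2} = \left(48 + 105 \sqrt{86}\right) - 81 \left(4 + 3\right)^{2} = \left(48 + 105 \sqrt{86}\right) - 81 \cdot 7^{2} = \left(48 + 105 \sqrt{86}\right) - 3969 = -3921 + 105 \sqrt{86}$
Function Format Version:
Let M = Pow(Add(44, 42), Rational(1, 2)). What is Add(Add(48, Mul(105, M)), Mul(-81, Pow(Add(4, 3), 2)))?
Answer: Add(-3921, Mul(105, Pow(86, Rational(1, 2)))) ≈ -2947.3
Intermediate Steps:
M = Pow(86, Rational(1, 2)) ≈ 9.2736
Add(Add(48, Mul(105, M)), Mul(-81, Pow(Add(4, 3), 2))) = Add(Add(48, Mul(105, Pow(86, Rational(1, 2)))), Mul(-81, Pow(Add(4, 3), 2))) = Add(Add(48, Mul(105, Pow(86, Rational(1, 2)))), Mul(-81, Pow(7, 2))) = Add(Add(48, Mul(105, Pow(86, Rational(1, 2)))), Mul(-81, 49)) = Add(Add(48, Mul(105, Pow(86, Rational(1, 2)))), -3969) = Add(-3921, Mul(105, Pow(86, Rational(1, 2))))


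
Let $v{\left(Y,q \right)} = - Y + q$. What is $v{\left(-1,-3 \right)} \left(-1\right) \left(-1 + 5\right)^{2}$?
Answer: $32$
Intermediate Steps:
$v{\left(Y,q \right)} = q - Y$
$v{\left(-1,-3 \right)} \left(-1\right) \left(-1 + 5\right)^{2} = \left(-3 - -1\right) \left(-1\right) \left(-1 + 5\right)^{2} = \left(-3 + 1\right) \left(-1\right) 4^{2} = \left(-2\right) \left(-1\right) 16 = 2 \cdot 16 = 32$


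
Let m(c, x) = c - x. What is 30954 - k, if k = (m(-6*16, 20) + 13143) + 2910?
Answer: 15017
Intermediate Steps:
k = 15937 (k = ((-6*16 - 1*20) + 13143) + 2910 = ((-96 - 20) + 13143) + 2910 = (-116 + 13143) + 2910 = 13027 + 2910 = 15937)
30954 - k = 30954 - 1*15937 = 30954 - 15937 = 15017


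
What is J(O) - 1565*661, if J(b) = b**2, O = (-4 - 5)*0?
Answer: -1034465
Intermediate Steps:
O = 0 (O = -9*0 = 0)
J(O) - 1565*661 = 0**2 - 1565*661 = 0 - 1034465 = -1034465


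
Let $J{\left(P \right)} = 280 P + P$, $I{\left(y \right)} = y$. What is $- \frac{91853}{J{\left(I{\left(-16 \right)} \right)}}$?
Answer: $\frac{91853}{4496} \approx 20.43$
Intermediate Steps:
$J{\left(P \right)} = 281 P$
$- \frac{91853}{J{\left(I{\left(-16 \right)} \right)}} = - \frac{91853}{281 \left(-16\right)} = - \frac{91853}{-4496} = \left(-91853\right) \left(- \frac{1}{4496}\right) = \frac{91853}{4496}$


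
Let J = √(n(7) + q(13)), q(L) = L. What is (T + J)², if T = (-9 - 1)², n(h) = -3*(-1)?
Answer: 10816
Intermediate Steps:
n(h) = 3
J = 4 (J = √(3 + 13) = √16 = 4)
T = 100 (T = (-10)² = 100)
(T + J)² = (100 + 4)² = 104² = 10816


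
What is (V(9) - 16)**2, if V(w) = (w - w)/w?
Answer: 256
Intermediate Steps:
V(w) = 0 (V(w) = 0/w = 0)
(V(9) - 16)**2 = (0 - 16)**2 = (-16)**2 = 256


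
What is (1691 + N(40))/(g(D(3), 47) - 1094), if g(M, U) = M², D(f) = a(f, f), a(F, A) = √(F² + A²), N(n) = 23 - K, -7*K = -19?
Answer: -11979/7532 ≈ -1.5904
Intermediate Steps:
K = 19/7 (K = -⅐*(-19) = 19/7 ≈ 2.7143)
N(n) = 142/7 (N(n) = 23 - 1*19/7 = 23 - 19/7 = 142/7)
a(F, A) = √(A² + F²)
D(f) = √2*√(f²) (D(f) = √(f² + f²) = √(2*f²) = √2*√(f²))
(1691 + N(40))/(g(D(3), 47) - 1094) = (1691 + 142/7)/((√2*√(3²))² - 1094) = 11979/(7*((√2*√9)² - 1094)) = 11979/(7*((√2*3)² - 1094)) = 11979/(7*((3*√2)² - 1094)) = 11979/(7*(18 - 1094)) = (11979/7)/(-1076) = (11979/7)*(-1/1076) = -11979/7532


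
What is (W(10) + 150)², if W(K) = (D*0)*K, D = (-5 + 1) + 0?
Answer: 22500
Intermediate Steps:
D = -4 (D = -4 + 0 = -4)
W(K) = 0 (W(K) = (-4*0)*K = 0*K = 0)
(W(10) + 150)² = (0 + 150)² = 150² = 22500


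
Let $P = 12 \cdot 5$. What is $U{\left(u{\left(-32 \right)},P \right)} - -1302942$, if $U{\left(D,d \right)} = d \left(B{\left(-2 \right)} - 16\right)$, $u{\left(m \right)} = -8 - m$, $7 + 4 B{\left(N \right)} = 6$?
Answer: $1301967$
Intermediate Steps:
$B{\left(N \right)} = - \frac{1}{4}$ ($B{\left(N \right)} = - \frac{7}{4} + \frac{1}{4} \cdot 6 = - \frac{7}{4} + \frac{3}{2} = - \frac{1}{4}$)
$P = 60$
$U{\left(D,d \right)} = - \frac{65 d}{4}$ ($U{\left(D,d \right)} = d \left(- \frac{1}{4} - 16\right) = d \left(- \frac{65}{4}\right) = - \frac{65 d}{4}$)
$U{\left(u{\left(-32 \right)},P \right)} - -1302942 = \left(- \frac{65}{4}\right) 60 - -1302942 = -975 + 1302942 = 1301967$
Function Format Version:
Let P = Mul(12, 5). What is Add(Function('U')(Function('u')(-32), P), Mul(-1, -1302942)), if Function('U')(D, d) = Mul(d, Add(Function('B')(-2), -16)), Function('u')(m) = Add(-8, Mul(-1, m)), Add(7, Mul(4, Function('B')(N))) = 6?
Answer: 1301967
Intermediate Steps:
Function('B')(N) = Rational(-1, 4) (Function('B')(N) = Add(Rational(-7, 4), Mul(Rational(1, 4), 6)) = Add(Rational(-7, 4), Rational(3, 2)) = Rational(-1, 4))
P = 60
Function('U')(D, d) = Mul(Rational(-65, 4), d) (Function('U')(D, d) = Mul(d, Add(Rational(-1, 4), -16)) = Mul(d, Rational(-65, 4)) = Mul(Rational(-65, 4), d))
Add(Function('U')(Function('u')(-32), P), Mul(-1, -1302942)) = Add(Mul(Rational(-65, 4), 60), Mul(-1, -1302942)) = Add(-975, 1302942) = 1301967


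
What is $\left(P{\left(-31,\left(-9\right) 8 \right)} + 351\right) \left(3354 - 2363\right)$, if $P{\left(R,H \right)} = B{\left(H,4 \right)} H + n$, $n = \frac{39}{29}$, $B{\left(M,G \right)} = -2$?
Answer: $\frac{14264454}{29} \approx 4.9188 \cdot 10^{5}$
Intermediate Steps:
$n = \frac{39}{29}$ ($n = 39 \cdot \frac{1}{29} = \frac{39}{29} \approx 1.3448$)
$P{\left(R,H \right)} = \frac{39}{29} - 2 H$ ($P{\left(R,H \right)} = - 2 H + \frac{39}{29} = \frac{39}{29} - 2 H$)
$\left(P{\left(-31,\left(-9\right) 8 \right)} + 351\right) \left(3354 - 2363\right) = \left(\left(\frac{39}{29} - 2 \left(\left(-9\right) 8\right)\right) + 351\right) \left(3354 - 2363\right) = \left(\left(\frac{39}{29} - -144\right) + 351\right) 991 = \left(\left(\frac{39}{29} + 144\right) + 351\right) 991 = \left(\frac{4215}{29} + 351\right) 991 = \frac{14394}{29} \cdot 991 = \frac{14264454}{29}$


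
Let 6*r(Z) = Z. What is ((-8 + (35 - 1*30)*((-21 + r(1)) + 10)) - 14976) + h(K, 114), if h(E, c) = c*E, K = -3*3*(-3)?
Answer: -71761/6 ≈ -11960.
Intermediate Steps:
K = 27 (K = -9*(-3) = 27)
r(Z) = Z/6
h(E, c) = E*c
((-8 + (35 - 1*30)*((-21 + r(1)) + 10)) - 14976) + h(K, 114) = ((-8 + (35 - 1*30)*((-21 + (⅙)*1) + 10)) - 14976) + 27*114 = ((-8 + (35 - 30)*((-21 + ⅙) + 10)) - 14976) + 3078 = ((-8 + 5*(-125/6 + 10)) - 14976) + 3078 = ((-8 + 5*(-65/6)) - 14976) + 3078 = ((-8 - 325/6) - 14976) + 3078 = (-373/6 - 14976) + 3078 = -90229/6 + 3078 = -71761/6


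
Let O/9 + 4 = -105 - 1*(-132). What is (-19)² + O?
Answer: 568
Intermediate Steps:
O = 207 (O = -36 + 9*(-105 - 1*(-132)) = -36 + 9*(-105 + 132) = -36 + 9*27 = -36 + 243 = 207)
(-19)² + O = (-19)² + 207 = 361 + 207 = 568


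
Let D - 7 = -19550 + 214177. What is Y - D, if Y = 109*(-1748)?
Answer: -385166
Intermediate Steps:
Y = -190532
D = 194634 (D = 7 + (-19550 + 214177) = 7 + 194627 = 194634)
Y - D = -190532 - 1*194634 = -190532 - 194634 = -385166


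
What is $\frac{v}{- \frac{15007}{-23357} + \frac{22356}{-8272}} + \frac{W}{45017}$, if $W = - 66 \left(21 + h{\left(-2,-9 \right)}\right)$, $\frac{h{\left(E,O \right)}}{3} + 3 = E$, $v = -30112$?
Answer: $\frac{65476202794245892}{4479542497549} \approx 14617.0$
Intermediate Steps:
$h{\left(E,O \right)} = -9 + 3 E$
$W = -396$ ($W = - 66 \left(21 + \left(-9 + 3 \left(-2\right)\right)\right) = - 66 \left(21 - 15\right) = \left(-66\right) 6 = -396$)
$\frac{v}{- \frac{15007}{-23357} + \frac{22356}{-8272}} + \frac{W}{45017} = - \frac{30112}{- \frac{15007}{-23357} + \frac{22356}{-8272}} - \frac{396}{45017} = - \frac{30112}{\left(-15007\right) \left(- \frac{1}{23357}\right) + 22356 \left(- \frac{1}{8272}\right)} - \frac{396}{45017} = - \frac{30112}{\frac{15007}{23357} - \frac{5589}{2068}} - \frac{396}{45017} = - \frac{30112}{- \frac{99507797}{48302276}} - \frac{396}{45017} = \left(-30112\right) \left(- \frac{48302276}{99507797}\right) - \frac{396}{45017} = \frac{1454478134912}{99507797} - \frac{396}{45017} = \frac{65476202794245892}{4479542497549}$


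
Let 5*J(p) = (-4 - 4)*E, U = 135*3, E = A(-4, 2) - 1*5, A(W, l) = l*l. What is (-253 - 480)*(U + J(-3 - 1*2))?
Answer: -1490189/5 ≈ -2.9804e+5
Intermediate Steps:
A(W, l) = l²
E = -1 (E = 2² - 1*5 = 4 - 5 = -1)
U = 405
J(p) = 8/5 (J(p) = ((-4 - 4)*(-1))/5 = (-8*(-1))/5 = (⅕)*8 = 8/5)
(-253 - 480)*(U + J(-3 - 1*2)) = (-253 - 480)*(405 + 8/5) = -733*2033/5 = -1490189/5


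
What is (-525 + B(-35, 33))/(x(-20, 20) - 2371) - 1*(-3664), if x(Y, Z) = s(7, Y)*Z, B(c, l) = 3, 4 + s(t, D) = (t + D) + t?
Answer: 3140222/857 ≈ 3664.2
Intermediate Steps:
s(t, D) = -4 + D + 2*t (s(t, D) = -4 + ((t + D) + t) = -4 + ((D + t) + t) = -4 + (D + 2*t) = -4 + D + 2*t)
x(Y, Z) = Z*(10 + Y) (x(Y, Z) = (-4 + Y + 2*7)*Z = (-4 + Y + 14)*Z = (10 + Y)*Z = Z*(10 + Y))
(-525 + B(-35, 33))/(x(-20, 20) - 2371) - 1*(-3664) = (-525 + 3)/(20*(10 - 20) - 2371) - 1*(-3664) = -522/(20*(-10) - 2371) + 3664 = -522/(-200 - 2371) + 3664 = -522/(-2571) + 3664 = -522*(-1/2571) + 3664 = 174/857 + 3664 = 3140222/857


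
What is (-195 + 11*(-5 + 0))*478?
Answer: -119500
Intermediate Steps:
(-195 + 11*(-5 + 0))*478 = (-195 + 11*(-5))*478 = (-195 - 55)*478 = -250*478 = -119500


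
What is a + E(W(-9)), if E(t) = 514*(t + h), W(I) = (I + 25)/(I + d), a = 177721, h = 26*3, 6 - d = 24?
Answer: 5872727/27 ≈ 2.1751e+5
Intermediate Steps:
d = -18 (d = 6 - 1*24 = 6 - 24 = -18)
h = 78
W(I) = (25 + I)/(-18 + I) (W(I) = (I + 25)/(I - 18) = (25 + I)/(-18 + I))
E(t) = 40092 + 514*t (E(t) = 514*(t + 78) = 514*(78 + t) = 40092 + 514*t)
a + E(W(-9)) = 177721 + (40092 + 514*((25 - 9)/(-18 - 9))) = 177721 + (40092 + 514*(16/(-27))) = 177721 + (40092 + 514*(-1/27*16)) = 177721 + (40092 + 514*(-16/27)) = 177721 + (40092 - 8224/27) = 177721 + 1074260/27 = 5872727/27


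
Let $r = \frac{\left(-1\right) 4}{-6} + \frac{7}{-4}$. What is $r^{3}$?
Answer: $- \frac{2197}{1728} \approx -1.2714$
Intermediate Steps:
$r = - \frac{13}{12}$ ($r = \left(-4\right) \left(- \frac{1}{6}\right) + 7 \left(- \frac{1}{4}\right) = \frac{2}{3} - \frac{7}{4} = - \frac{13}{12} \approx -1.0833$)
$r^{3} = \left(- \frac{13}{12}\right)^{3} = - \frac{2197}{1728}$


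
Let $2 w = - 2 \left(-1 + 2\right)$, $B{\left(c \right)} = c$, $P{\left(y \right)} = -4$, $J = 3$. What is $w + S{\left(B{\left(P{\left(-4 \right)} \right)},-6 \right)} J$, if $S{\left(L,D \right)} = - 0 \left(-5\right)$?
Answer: $-1$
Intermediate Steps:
$S{\left(L,D \right)} = 0$ ($S{\left(L,D \right)} = \left(-1\right) 0 = 0$)
$w = -1$ ($w = \frac{\left(-2\right) \left(-1 + 2\right)}{2} = \frac{\left(-2\right) 1}{2} = \frac{1}{2} \left(-2\right) = -1$)
$w + S{\left(B{\left(P{\left(-4 \right)} \right)},-6 \right)} J = -1 + 0 \cdot 3 = -1 + 0 = -1$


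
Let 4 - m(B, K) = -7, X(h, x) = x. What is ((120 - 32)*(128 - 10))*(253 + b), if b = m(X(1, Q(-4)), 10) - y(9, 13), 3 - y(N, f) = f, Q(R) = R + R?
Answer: 2845216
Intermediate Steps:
Q(R) = 2*R
y(N, f) = 3 - f
m(B, K) = 11 (m(B, K) = 4 - 1*(-7) = 4 + 7 = 11)
b = 21 (b = 11 - (3 - 1*13) = 11 - (3 - 13) = 11 - 1*(-10) = 11 + 10 = 21)
((120 - 32)*(128 - 10))*(253 + b) = ((120 - 32)*(128 - 10))*(253 + 21) = (88*118)*274 = 10384*274 = 2845216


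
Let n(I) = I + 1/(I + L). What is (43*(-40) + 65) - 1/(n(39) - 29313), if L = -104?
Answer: -3149152140/1902811 ≈ -1655.0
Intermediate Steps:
n(I) = I + 1/(-104 + I) (n(I) = I + 1/(I - 104) = I + 1/(-104 + I))
(43*(-40) + 65) - 1/(n(39) - 29313) = (43*(-40) + 65) - 1/((1 + 39² - 104*39)/(-104 + 39) - 29313) = (-1720 + 65) - 1/((1 + 1521 - 4056)/(-65) - 29313) = -1655 - 1/(-1/65*(-2534) - 29313) = -1655 - 1/(2534/65 - 29313) = -1655 - 1/(-1902811/65) = -1655 - 1*(-65/1902811) = -1655 + 65/1902811 = -3149152140/1902811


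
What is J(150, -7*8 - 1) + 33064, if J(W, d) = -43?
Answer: 33021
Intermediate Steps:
J(150, -7*8 - 1) + 33064 = -43 + 33064 = 33021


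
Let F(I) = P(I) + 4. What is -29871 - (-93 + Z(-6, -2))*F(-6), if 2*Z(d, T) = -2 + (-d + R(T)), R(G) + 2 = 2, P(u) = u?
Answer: -30053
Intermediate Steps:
R(G) = 0 (R(G) = -2 + 2 = 0)
Z(d, T) = -1 - d/2 (Z(d, T) = (-2 + (-d + 0))/2 = (-2 - d)/2 = -1 - d/2)
F(I) = 4 + I (F(I) = I + 4 = 4 + I)
-29871 - (-93 + Z(-6, -2))*F(-6) = -29871 - (-93 + (-1 - ½*(-6)))*(4 - 6) = -29871 - (-93 + (-1 + 3))*(-2) = -29871 - (-93 + 2)*(-2) = -29871 - (-91)*(-2) = -29871 - 1*182 = -29871 - 182 = -30053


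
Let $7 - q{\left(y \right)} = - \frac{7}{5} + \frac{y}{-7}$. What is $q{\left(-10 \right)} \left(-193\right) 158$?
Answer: $- \frac{7440536}{35} \approx -2.1259 \cdot 10^{5}$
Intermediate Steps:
$q{\left(y \right)} = \frac{42}{5} + \frac{y}{7}$ ($q{\left(y \right)} = 7 - \left(- \frac{7}{5} + \frac{y}{-7}\right) = 7 - \left(\left(-7\right) \frac{1}{5} + y \left(- \frac{1}{7}\right)\right) = 7 - \left(- \frac{7}{5} - \frac{y}{7}\right) = 7 + \left(\frac{7}{5} + \frac{y}{7}\right) = \frac{42}{5} + \frac{y}{7}$)
$q{\left(-10 \right)} \left(-193\right) 158 = \left(\frac{42}{5} + \frac{1}{7} \left(-10\right)\right) \left(-193\right) 158 = \left(\frac{42}{5} - \frac{10}{7}\right) \left(-193\right) 158 = \frac{244}{35} \left(-193\right) 158 = \left(- \frac{47092}{35}\right) 158 = - \frac{7440536}{35}$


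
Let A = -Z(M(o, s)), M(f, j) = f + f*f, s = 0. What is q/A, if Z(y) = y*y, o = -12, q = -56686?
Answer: 28343/8712 ≈ 3.2533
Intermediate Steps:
M(f, j) = f + f**2
Z(y) = y**2
A = -17424 (A = -(-12*(1 - 12))**2 = -(-12*(-11))**2 = -1*132**2 = -1*17424 = -17424)
q/A = -56686/(-17424) = -56686*(-1/17424) = 28343/8712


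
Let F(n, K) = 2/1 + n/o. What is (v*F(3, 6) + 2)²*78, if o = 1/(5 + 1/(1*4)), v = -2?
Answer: 175071/2 ≈ 87536.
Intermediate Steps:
o = 4/21 (o = 1/(5 + 1*(¼)) = 1/(5 + ¼) = 1/(21/4) = 4/21 ≈ 0.19048)
F(n, K) = 2 + 21*n/4 (F(n, K) = 2/1 + n/(4/21) = 2*1 + n*(21/4) = 2 + 21*n/4)
(v*F(3, 6) + 2)²*78 = (-2*(2 + (21/4)*3) + 2)²*78 = (-2*(2 + 63/4) + 2)²*78 = (-2*71/4 + 2)²*78 = (-71/2 + 2)²*78 = (-67/2)²*78 = (4489/4)*78 = 175071/2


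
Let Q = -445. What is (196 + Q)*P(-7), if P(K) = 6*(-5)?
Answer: 7470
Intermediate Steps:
P(K) = -30
(196 + Q)*P(-7) = (196 - 445)*(-30) = -249*(-30) = 7470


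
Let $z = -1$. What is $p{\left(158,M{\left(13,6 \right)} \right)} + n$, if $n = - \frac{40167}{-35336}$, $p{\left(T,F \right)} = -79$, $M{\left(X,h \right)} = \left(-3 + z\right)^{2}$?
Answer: $- \frac{2751377}{35336} \approx -77.863$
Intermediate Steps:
$M{\left(X,h \right)} = 16$ ($M{\left(X,h \right)} = \left(-3 - 1\right)^{2} = \left(-4\right)^{2} = 16$)
$n = \frac{40167}{35336}$ ($n = \left(-40167\right) \left(- \frac{1}{35336}\right) = \frac{40167}{35336} \approx 1.1367$)
$p{\left(158,M{\left(13,6 \right)} \right)} + n = -79 + \frac{40167}{35336} = - \frac{2751377}{35336}$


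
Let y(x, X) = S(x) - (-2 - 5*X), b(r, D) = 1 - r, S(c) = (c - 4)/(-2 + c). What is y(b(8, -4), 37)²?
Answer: 2869636/81 ≈ 35428.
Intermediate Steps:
S(c) = (-4 + c)/(-2 + c)
y(x, X) = 2 + 5*X + (-4 + x)/(-2 + x) (y(x, X) = (-4 + x)/(-2 + x) - (-2 - 5*X) = (-4 + x)/(-2 + x) + (2 + 5*X) = 2 + 5*X + (-4 + x)/(-2 + x))
y(b(8, -4), 37)² = ((-4 + (1 - 1*8) + (-2 + (1 - 1*8))*(2 + 5*37))/(-2 + (1 - 1*8)))² = ((-4 + (1 - 8) + (-2 + (1 - 8))*(2 + 185))/(-2 + (1 - 8)))² = ((-4 - 7 + (-2 - 7)*187)/(-2 - 7))² = ((-4 - 7 - 9*187)/(-9))² = (-(-4 - 7 - 1683)/9)² = (-⅑*(-1694))² = (1694/9)² = 2869636/81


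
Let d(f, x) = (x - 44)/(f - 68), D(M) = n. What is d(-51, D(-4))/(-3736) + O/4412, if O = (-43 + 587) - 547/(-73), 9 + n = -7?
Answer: 2234897837/17898729548 ≈ 0.12486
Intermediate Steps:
n = -16 (n = -9 - 7 = -16)
D(M) = -16
d(f, x) = (-44 + x)/(-68 + f)
O = 40259/73 (O = 544 - 547*(-1/73) = 544 + 547/73 = 40259/73 ≈ 551.49)
d(-51, D(-4))/(-3736) + O/4412 = ((-44 - 16)/(-68 - 51))/(-3736) + (40259/73)/4412 = (-60/(-119))*(-1/3736) + (40259/73)*(1/4412) = -1/119*(-60)*(-1/3736) + 40259/322076 = (60/119)*(-1/3736) + 40259/322076 = -15/111146 + 40259/322076 = 2234897837/17898729548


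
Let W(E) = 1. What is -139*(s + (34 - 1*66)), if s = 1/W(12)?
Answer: 4309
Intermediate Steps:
s = 1 (s = 1/1 = 1)
-139*(s + (34 - 1*66)) = -139*(1 + (34 - 1*66)) = -139*(1 + (34 - 66)) = -139*(1 - 32) = -139*(-31) = 4309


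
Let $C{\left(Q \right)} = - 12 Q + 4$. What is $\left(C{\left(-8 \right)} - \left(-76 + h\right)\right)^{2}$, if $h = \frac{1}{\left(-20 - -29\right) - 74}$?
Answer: $\frac{130896481}{4225} \approx 30981.0$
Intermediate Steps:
$C{\left(Q \right)} = 4 - 12 Q$
$h = - \frac{1}{65}$ ($h = \frac{1}{\left(-20 + 29\right) - 74} = \frac{1}{9 - 74} = \frac{1}{-65} = - \frac{1}{65} \approx -0.015385$)
$\left(C{\left(-8 \right)} - \left(-76 + h\right)\right)^{2} = \left(\left(4 - -96\right) + \left(76 - - \frac{1}{65}\right)\right)^{2} = \left(\left(4 + 96\right) + \left(76 + \frac{1}{65}\right)\right)^{2} = \left(100 + \frac{4941}{65}\right)^{2} = \left(\frac{11441}{65}\right)^{2} = \frac{130896481}{4225}$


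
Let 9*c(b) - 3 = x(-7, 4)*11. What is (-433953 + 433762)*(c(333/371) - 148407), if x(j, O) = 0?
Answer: 85037020/3 ≈ 2.8346e+7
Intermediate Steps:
c(b) = ⅓ (c(b) = ⅓ + (0*11)/9 = ⅓ + (⅑)*0 = ⅓ + 0 = ⅓)
(-433953 + 433762)*(c(333/371) - 148407) = (-433953 + 433762)*(⅓ - 148407) = -191*(-445220/3) = 85037020/3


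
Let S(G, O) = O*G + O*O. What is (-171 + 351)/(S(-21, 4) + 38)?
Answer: -6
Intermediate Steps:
S(G, O) = O² + G*O (S(G, O) = G*O + O² = O² + G*O)
(-171 + 351)/(S(-21, 4) + 38) = (-171 + 351)/(4*(-21 + 4) + 38) = 180/(4*(-17) + 38) = 180/(-68 + 38) = 180/(-30) = 180*(-1/30) = -6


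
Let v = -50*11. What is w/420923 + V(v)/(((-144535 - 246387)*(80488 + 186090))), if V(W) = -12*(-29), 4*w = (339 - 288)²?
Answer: 67763189515425/43864893006857468 ≈ 0.0015448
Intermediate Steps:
v = -550
w = 2601/4 (w = (339 - 288)²/4 = (¼)*51² = (¼)*2601 = 2601/4 ≈ 650.25)
V(W) = 348
w/420923 + V(v)/(((-144535 - 246387)*(80488 + 186090))) = (2601/4)/420923 + 348/(((-144535 - 246387)*(80488 + 186090))) = (2601/4)*(1/420923) + 348/((-390922*266578)) = 2601/1683692 + 348/(-104211204916) = 2601/1683692 + 348*(-1/104211204916) = 2601/1683692 - 87/26052801229 = 67763189515425/43864893006857468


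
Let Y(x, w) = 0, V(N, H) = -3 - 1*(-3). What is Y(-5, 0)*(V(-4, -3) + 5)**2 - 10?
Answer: -10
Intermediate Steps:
V(N, H) = 0 (V(N, H) = -3 + 3 = 0)
Y(-5, 0)*(V(-4, -3) + 5)**2 - 10 = 0*(0 + 5)**2 - 10 = 0*5**2 - 10 = 0*25 - 10 = 0 - 10 = -10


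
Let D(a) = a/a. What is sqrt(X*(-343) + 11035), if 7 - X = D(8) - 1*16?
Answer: sqrt(3489) ≈ 59.068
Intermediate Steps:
D(a) = 1
X = 22 (X = 7 - (1 - 1*16) = 7 - (1 - 16) = 7 - 1*(-15) = 7 + 15 = 22)
sqrt(X*(-343) + 11035) = sqrt(22*(-343) + 11035) = sqrt(-7546 + 11035) = sqrt(3489)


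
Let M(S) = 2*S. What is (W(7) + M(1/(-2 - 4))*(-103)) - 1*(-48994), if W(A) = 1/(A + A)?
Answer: 2059193/42 ≈ 49028.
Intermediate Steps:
W(A) = 1/(2*A)
(W(7) + M(1/(-2 - 4))*(-103)) - 1*(-48994) = ((½)/7 + (2/(-2 - 4))*(-103)) - 1*(-48994) = ((½)*(⅐) + (2/(-6))*(-103)) + 48994 = (1/14 + (2*(-⅙))*(-103)) + 48994 = (1/14 - ⅓*(-103)) + 48994 = (1/14 + 103/3) + 48994 = 1445/42 + 48994 = 2059193/42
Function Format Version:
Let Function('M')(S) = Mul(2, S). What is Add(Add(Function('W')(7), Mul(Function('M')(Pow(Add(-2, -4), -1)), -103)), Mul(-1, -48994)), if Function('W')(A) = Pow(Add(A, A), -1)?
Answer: Rational(2059193, 42) ≈ 49028.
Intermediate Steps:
Function('W')(A) = Mul(Rational(1, 2), Pow(A, -1)) (Function('W')(A) = Pow(Mul(2, A), -1) = Mul(Rational(1, 2), Pow(A, -1)))
Add(Add(Function('W')(7), Mul(Function('M')(Pow(Add(-2, -4), -1)), -103)), Mul(-1, -48994)) = Add(Add(Mul(Rational(1, 2), Pow(7, -1)), Mul(Mul(2, Pow(Add(-2, -4), -1)), -103)), Mul(-1, -48994)) = Add(Add(Mul(Rational(1, 2), Rational(1, 7)), Mul(Mul(2, Pow(-6, -1)), -103)), 48994) = Add(Add(Rational(1, 14), Mul(Mul(2, Rational(-1, 6)), -103)), 48994) = Add(Add(Rational(1, 14), Mul(Rational(-1, 3), -103)), 48994) = Add(Add(Rational(1, 14), Rational(103, 3)), 48994) = Add(Rational(1445, 42), 48994) = Rational(2059193, 42)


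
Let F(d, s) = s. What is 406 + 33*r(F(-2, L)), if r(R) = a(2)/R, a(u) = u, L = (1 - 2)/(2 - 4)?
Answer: 538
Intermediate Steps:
L = ½ (L = -1/(-2) = -1*(-½) = ½ ≈ 0.50000)
r(R) = 2/R
406 + 33*r(F(-2, L)) = 406 + 33*(2/(½)) = 406 + 33*(2*2) = 406 + 33*4 = 406 + 132 = 538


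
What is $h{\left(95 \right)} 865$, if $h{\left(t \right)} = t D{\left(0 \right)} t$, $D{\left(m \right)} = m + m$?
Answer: $0$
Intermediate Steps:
$D{\left(m \right)} = 2 m$
$h{\left(t \right)} = 0$ ($h{\left(t \right)} = t 2 \cdot 0 t = t 0 t = 0 t = 0$)
$h{\left(95 \right)} 865 = 0 \cdot 865 = 0$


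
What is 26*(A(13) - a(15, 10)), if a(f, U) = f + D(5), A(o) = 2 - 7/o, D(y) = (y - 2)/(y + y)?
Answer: -1799/5 ≈ -359.80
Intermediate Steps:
D(y) = (-2 + y)/(2*y) (D(y) = (-2 + y)/((2*y)) = (-2 + y)*(1/(2*y)) = (-2 + y)/(2*y))
A(o) = 2 - 7/o
a(f, U) = 3/10 + f (a(f, U) = f + (1/2)*(-2 + 5)/5 = f + (1/2)*(1/5)*3 = f + 3/10 = 3/10 + f)
26*(A(13) - a(15, 10)) = 26*((2 - 7/13) - (3/10 + 15)) = 26*((2 - 7*1/13) - 1*153/10) = 26*((2 - 7/13) - 153/10) = 26*(19/13 - 153/10) = 26*(-1799/130) = -1799/5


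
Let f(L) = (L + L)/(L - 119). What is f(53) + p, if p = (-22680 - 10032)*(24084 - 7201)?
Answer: -18225131021/33 ≈ -5.5228e+8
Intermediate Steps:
p = -552276696 (p = -32712*16883 = -552276696)
f(L) = 2*L/(-119 + L) (f(L) = (2*L)/(-119 + L) = 2*L/(-119 + L))
f(53) + p = 2*53/(-119 + 53) - 552276696 = 2*53/(-66) - 552276696 = 2*53*(-1/66) - 552276696 = -53/33 - 552276696 = -18225131021/33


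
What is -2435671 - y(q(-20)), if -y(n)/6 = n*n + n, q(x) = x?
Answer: -2433391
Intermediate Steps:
y(n) = -6*n - 6*n**2 (y(n) = -6*(n*n + n) = -6*(n**2 + n) = -6*(n + n**2) = -6*n - 6*n**2)
-2435671 - y(q(-20)) = -2435671 - (-6)*(-20)*(1 - 20) = -2435671 - (-6)*(-20)*(-19) = -2435671 - 1*(-2280) = -2435671 + 2280 = -2433391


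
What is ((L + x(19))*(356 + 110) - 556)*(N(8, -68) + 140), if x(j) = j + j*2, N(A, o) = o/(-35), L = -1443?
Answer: -3211474176/35 ≈ -9.1756e+7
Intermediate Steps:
N(A, o) = -o/35 (N(A, o) = o*(-1/35) = -o/35)
x(j) = 3*j (x(j) = j + 2*j = 3*j)
((L + x(19))*(356 + 110) - 556)*(N(8, -68) + 140) = ((-1443 + 3*19)*(356 + 110) - 556)*(-1/35*(-68) + 140) = ((-1443 + 57)*466 - 556)*(68/35 + 140) = (-1386*466 - 556)*(4968/35) = (-645876 - 556)*(4968/35) = -646432*4968/35 = -3211474176/35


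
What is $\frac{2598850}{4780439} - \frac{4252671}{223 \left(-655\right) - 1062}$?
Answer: $\frac{20711995306519}{703331648753} \approx 29.448$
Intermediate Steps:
$\frac{2598850}{4780439} - \frac{4252671}{223 \left(-655\right) - 1062} = 2598850 \cdot \frac{1}{4780439} - \frac{4252671}{-146065 - 1062} = \frac{2598850}{4780439} - \frac{4252671}{-147127} = \frac{2598850}{4780439} - - \frac{4252671}{147127} = \frac{2598850}{4780439} + \frac{4252671}{147127} = \frac{20711995306519}{703331648753}$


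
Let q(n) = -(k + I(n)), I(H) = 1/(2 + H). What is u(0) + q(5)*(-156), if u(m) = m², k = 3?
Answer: 3432/7 ≈ 490.29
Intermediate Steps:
q(n) = -3 - 1/(2 + n) (q(n) = -(3 + 1/(2 + n)) = -3 - 1/(2 + n))
u(0) + q(5)*(-156) = 0² + ((-7 - 3*5)/(2 + 5))*(-156) = 0 + ((-7 - 15)/7)*(-156) = 0 + ((⅐)*(-22))*(-156) = 0 - 22/7*(-156) = 0 + 3432/7 = 3432/7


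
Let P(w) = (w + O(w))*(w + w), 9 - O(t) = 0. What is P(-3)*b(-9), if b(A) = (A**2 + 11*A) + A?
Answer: 972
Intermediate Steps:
b(A) = A**2 + 12*A
O(t) = 9 (O(t) = 9 - 1*0 = 9 + 0 = 9)
P(w) = 2*w*(9 + w) (P(w) = (w + 9)*(w + w) = (9 + w)*(2*w) = 2*w*(9 + w))
P(-3)*b(-9) = (2*(-3)*(9 - 3))*(-9*(12 - 9)) = (2*(-3)*6)*(-9*3) = -36*(-27) = 972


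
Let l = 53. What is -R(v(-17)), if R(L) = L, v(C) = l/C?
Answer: 53/17 ≈ 3.1176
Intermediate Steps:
v(C) = 53/C
-R(v(-17)) = -53/(-17) = -53*(-1)/17 = -1*(-53/17) = 53/17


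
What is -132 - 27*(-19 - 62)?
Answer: 2055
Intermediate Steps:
-132 - 27*(-19 - 62) = -132 - 27*(-81) = -132 + 2187 = 2055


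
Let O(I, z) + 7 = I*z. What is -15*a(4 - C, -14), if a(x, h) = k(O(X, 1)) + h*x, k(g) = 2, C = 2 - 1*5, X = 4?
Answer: 1440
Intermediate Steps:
O(I, z) = -7 + I*z
C = -3 (C = 2 - 5 = -3)
a(x, h) = 2 + h*x
-15*a(4 - C, -14) = -15*(2 - 14*(4 - 1*(-3))) = -15*(2 - 14*(4 + 3)) = -15*(2 - 14*7) = -15*(2 - 98) = -15*(-96) = 1440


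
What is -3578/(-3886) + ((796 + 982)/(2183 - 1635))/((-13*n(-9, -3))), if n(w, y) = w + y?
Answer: 78196343/83051592 ≈ 0.94154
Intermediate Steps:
-3578/(-3886) + ((796 + 982)/(2183 - 1635))/((-13*n(-9, -3))) = -3578/(-3886) + ((796 + 982)/(2183 - 1635))/((-13*(-9 - 3))) = -3578*(-1/3886) + (1778/548)/((-13*(-12))) = 1789/1943 + (1778*(1/548))/156 = 1789/1943 + (889/274)*(1/156) = 1789/1943 + 889/42744 = 78196343/83051592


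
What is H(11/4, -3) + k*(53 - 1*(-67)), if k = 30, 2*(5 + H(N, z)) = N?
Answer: 28771/8 ≈ 3596.4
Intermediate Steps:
H(N, z) = -5 + N/2
H(11/4, -3) + k*(53 - 1*(-67)) = (-5 + (11/4)/2) + 30*(53 - 1*(-67)) = (-5 + (11*(1/4))/2) + 30*(53 + 67) = (-5 + (1/2)*(11/4)) + 30*120 = (-5 + 11/8) + 3600 = -29/8 + 3600 = 28771/8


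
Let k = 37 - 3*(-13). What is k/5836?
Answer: 19/1459 ≈ 0.013023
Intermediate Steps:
k = 76 (k = 37 + 39 = 76)
k/5836 = 76/5836 = 76*(1/5836) = 19/1459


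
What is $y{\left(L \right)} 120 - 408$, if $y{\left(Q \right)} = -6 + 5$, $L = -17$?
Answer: $-528$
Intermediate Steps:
$y{\left(Q \right)} = -1$
$y{\left(L \right)} 120 - 408 = \left(-1\right) 120 - 408 = -120 - 408 = -528$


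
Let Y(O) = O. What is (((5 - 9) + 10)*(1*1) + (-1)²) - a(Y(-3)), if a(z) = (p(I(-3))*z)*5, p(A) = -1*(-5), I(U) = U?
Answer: 82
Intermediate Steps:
p(A) = 5
a(z) = 25*z (a(z) = (5*z)*5 = 25*z)
(((5 - 9) + 10)*(1*1) + (-1)²) - a(Y(-3)) = (((5 - 9) + 10)*(1*1) + (-1)²) - 25*(-3) = ((-4 + 10)*1 + 1) - 1*(-75) = (6*1 + 1) + 75 = (6 + 1) + 75 = 7 + 75 = 82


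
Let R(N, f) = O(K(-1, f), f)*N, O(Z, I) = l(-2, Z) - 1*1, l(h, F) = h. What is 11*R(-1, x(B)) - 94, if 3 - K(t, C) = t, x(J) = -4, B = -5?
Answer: -61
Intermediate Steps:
K(t, C) = 3 - t
O(Z, I) = -3 (O(Z, I) = -2 - 1*1 = -2 - 1 = -3)
R(N, f) = -3*N
11*R(-1, x(B)) - 94 = 11*(-3*(-1)) - 94 = 11*3 - 94 = 33 - 94 = -61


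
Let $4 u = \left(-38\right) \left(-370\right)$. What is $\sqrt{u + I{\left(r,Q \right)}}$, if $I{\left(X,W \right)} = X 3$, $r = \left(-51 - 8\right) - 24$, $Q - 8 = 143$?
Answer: $\sqrt{3266} \approx 57.149$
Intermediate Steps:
$Q = 151$ ($Q = 8 + 143 = 151$)
$u = 3515$ ($u = \frac{\left(-38\right) \left(-370\right)}{4} = \frac{1}{4} \cdot 14060 = 3515$)
$r = -83$ ($r = -59 - 24 = -83$)
$I{\left(X,W \right)} = 3 X$
$\sqrt{u + I{\left(r,Q \right)}} = \sqrt{3515 + 3 \left(-83\right)} = \sqrt{3515 - 249} = \sqrt{3266}$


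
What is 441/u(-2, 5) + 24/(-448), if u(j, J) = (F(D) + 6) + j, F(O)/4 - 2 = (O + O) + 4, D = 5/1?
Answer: 6123/952 ≈ 6.4317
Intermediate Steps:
D = 5 (D = 5*1 = 5)
F(O) = 24 + 8*O (F(O) = 8 + 4*((O + O) + 4) = 8 + 4*(2*O + 4) = 8 + 4*(4 + 2*O) = 8 + (16 + 8*O) = 24 + 8*O)
u(j, J) = 70 + j (u(j, J) = ((24 + 8*5) + 6) + j = ((24 + 40) + 6) + j = (64 + 6) + j = 70 + j)
441/u(-2, 5) + 24/(-448) = 441/(70 - 2) + 24/(-448) = 441/68 + 24*(-1/448) = 441*(1/68) - 3/56 = 441/68 - 3/56 = 6123/952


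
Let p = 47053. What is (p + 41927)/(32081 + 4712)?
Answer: 88980/36793 ≈ 2.4184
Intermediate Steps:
(p + 41927)/(32081 + 4712) = (47053 + 41927)/(32081 + 4712) = 88980/36793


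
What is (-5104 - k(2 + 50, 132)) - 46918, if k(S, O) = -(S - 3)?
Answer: -51973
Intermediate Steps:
k(S, O) = 3 - S (k(S, O) = -(-3 + S) = 3 - S)
(-5104 - k(2 + 50, 132)) - 46918 = (-5104 - (3 - (2 + 50))) - 46918 = (-5104 - (3 - 1*52)) - 46918 = (-5104 - (3 - 52)) - 46918 = (-5104 - 1*(-49)) - 46918 = (-5104 + 49) - 46918 = -5055 - 46918 = -51973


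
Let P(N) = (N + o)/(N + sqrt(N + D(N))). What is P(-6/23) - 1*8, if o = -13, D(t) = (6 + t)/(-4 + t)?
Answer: -8595/1448 + 427*I*sqrt(10419)/4344 ≈ -5.9358 + 10.033*I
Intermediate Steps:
D(t) = (6 + t)/(-4 + t)
P(N) = (-13 + N)/(N + sqrt(N + (6 + N)/(-4 + N))) (P(N) = (N - 13)/(N + sqrt(N + (6 + N)/(-4 + N))) = (-13 + N)/(N + sqrt(N + (6 + N)/(-4 + N))))
P(-6/23) - 1*8 = (-13 - 6/23)/(-6/23 + sqrt((6 - 6/23 + (-6/23)*(-4 - 6/23))/(-4 - 6/23))) - 1*8 = (-13 - 6*1/23)/(-6*1/23 + sqrt((6 - 6*1/23 + (-6*1/23)*(-4 - 6*1/23))/(-4 - 6*1/23))) - 8 = (-13 - 6/23)/(-6/23 + sqrt((6 - 6/23 - 6*(-4 - 6/23)/23)/(-4 - 6/23))) - 8 = -305/23/(-6/23 + sqrt((6 - 6/23 - 6/23*(-98/23))/(-98/23))) - 8 = -305/23/(-6/23 + sqrt(-23*(6 - 6/23 + 588/529)/98)) - 8 = -305/23/(-6/23 + sqrt(-23/98*3624/529)) - 8 = -305/23/(-6/23 + sqrt(-1812/1127)) - 8 = -305/23/(-6/23 + 2*I*sqrt(10419)/161) - 8 = -305/(23*(-6/23 + 2*I*sqrt(10419)/161)) - 8 = -8 - 305/(23*(-6/23 + 2*I*sqrt(10419)/161))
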